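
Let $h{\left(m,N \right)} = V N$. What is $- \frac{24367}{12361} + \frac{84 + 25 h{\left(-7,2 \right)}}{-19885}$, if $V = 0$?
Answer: $- \frac{485576119}{245798485} \approx -1.9755$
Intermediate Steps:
$h{\left(m,N \right)} = 0$ ($h{\left(m,N \right)} = 0 N = 0$)
$- \frac{24367}{12361} + \frac{84 + 25 h{\left(-7,2 \right)}}{-19885} = - \frac{24367}{12361} + \frac{84 + 25 \cdot 0}{-19885} = \left(-24367\right) \frac{1}{12361} + \left(84 + 0\right) \left(- \frac{1}{19885}\right) = - \frac{24367}{12361} + 84 \left(- \frac{1}{19885}\right) = - \frac{24367}{12361} - \frac{84}{19885} = - \frac{485576119}{245798485}$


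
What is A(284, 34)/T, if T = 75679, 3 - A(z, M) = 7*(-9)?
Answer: 66/75679 ≈ 0.00087210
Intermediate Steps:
A(z, M) = 66 (A(z, M) = 3 - 7*(-9) = 3 - 1*(-63) = 3 + 63 = 66)
A(284, 34)/T = 66/75679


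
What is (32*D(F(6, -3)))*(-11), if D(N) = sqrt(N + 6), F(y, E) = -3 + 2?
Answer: -352*sqrt(5) ≈ -787.10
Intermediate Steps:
F(y, E) = -1
D(N) = sqrt(6 + N)
(32*D(F(6, -3)))*(-11) = (32*sqrt(6 - 1))*(-11) = (32*sqrt(5))*(-11) = -352*sqrt(5)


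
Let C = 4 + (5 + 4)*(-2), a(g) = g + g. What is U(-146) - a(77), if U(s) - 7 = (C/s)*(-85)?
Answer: -11326/73 ≈ -155.15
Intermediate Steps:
a(g) = 2*g
C = -14 (C = 4 + 9*(-2) = 4 - 18 = -14)
U(s) = 7 + 1190/s (U(s) = 7 - 14/s*(-85) = 7 + 1190/s)
U(-146) - a(77) = (7 + 1190/(-146)) - 2*77 = (7 + 1190*(-1/146)) - 1*154 = (7 - 595/73) - 154 = -84/73 - 154 = -11326/73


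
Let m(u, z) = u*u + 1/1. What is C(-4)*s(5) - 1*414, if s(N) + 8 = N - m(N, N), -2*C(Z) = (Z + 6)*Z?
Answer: -530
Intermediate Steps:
m(u, z) = 1 + u² (m(u, z) = u² + 1 = 1 + u²)
C(Z) = -Z*(6 + Z)/2 (C(Z) = -(Z + 6)*Z/2 = -(6 + Z)*Z/2 = -Z*(6 + Z)/2)
s(N) = -9 + N - N² (s(N) = -8 + (N - (1 + N²)) = -8 + (N + (-1 - N²)) = -8 + (-1 + N - N²) = -9 + N - N²)
C(-4)*s(5) - 1*414 = (-½*(-4)*(6 - 4))*(-9 + 5 - 1*5²) - 1*414 = (-½*(-4)*2)*(-9 + 5 - 1*25) - 414 = 4*(-9 + 5 - 25) - 414 = 4*(-29) - 414 = -116 - 414 = -530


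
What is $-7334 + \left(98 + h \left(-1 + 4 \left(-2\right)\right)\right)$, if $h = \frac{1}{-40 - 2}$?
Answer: $- \frac{101301}{14} \approx -7235.8$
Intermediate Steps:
$h = - \frac{1}{42}$ ($h = \frac{1}{-42} = - \frac{1}{42} \approx -0.02381$)
$-7334 + \left(98 + h \left(-1 + 4 \left(-2\right)\right)\right) = -7334 + \left(98 - \frac{-1 + 4 \left(-2\right)}{42}\right) = -7334 + \left(98 - \frac{-1 - 8}{42}\right) = -7334 + \left(98 - - \frac{3}{14}\right) = -7334 + \left(98 + \frac{3}{14}\right) = -7334 + \frac{1375}{14} = - \frac{101301}{14}$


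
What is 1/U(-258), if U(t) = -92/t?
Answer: 129/46 ≈ 2.8043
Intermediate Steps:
1/U(-258) = 1/(-92/(-258)) = 1/(-92*(-1/258)) = 1/(46/129) = 129/46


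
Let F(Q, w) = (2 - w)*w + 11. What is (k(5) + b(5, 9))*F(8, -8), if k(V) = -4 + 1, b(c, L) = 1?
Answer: 138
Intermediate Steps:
k(V) = -3
F(Q, w) = 11 + w*(2 - w) (F(Q, w) = w*(2 - w) + 11 = 11 + w*(2 - w))
(k(5) + b(5, 9))*F(8, -8) = (-3 + 1)*(11 - 1*(-8)² + 2*(-8)) = -2*(11 - 1*64 - 16) = -2*(11 - 64 - 16) = -2*(-69) = 138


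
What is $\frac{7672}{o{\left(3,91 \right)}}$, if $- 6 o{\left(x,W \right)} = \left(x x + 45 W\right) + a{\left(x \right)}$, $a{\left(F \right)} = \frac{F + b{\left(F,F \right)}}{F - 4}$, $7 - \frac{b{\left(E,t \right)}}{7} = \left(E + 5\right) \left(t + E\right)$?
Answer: $- \frac{11508}{1097} \approx -10.49$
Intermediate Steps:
$b{\left(E,t \right)} = 49 - 7 \left(5 + E\right) \left(E + t\right)$ ($b{\left(E,t \right)} = 49 - 7 \left(E + 5\right) \left(t + E\right) = 49 - 7 \left(5 + E\right) \left(E + t\right)$)
$a{\left(F \right)} = \frac{49 - 69 F - 14 F^{2}}{-4 + F}$ ($a{\left(F \right)} = \frac{F - \left(-49 + 7 F^{2} + 70 F + 7 F F\right)}{F - 4} = \frac{F - \left(-49 + 14 F^{2} + 70 F\right)}{-4 + F} = \frac{49 - 69 F - 14 F^{2}}{-4 + F}$)
$o{\left(x,W \right)} = - \frac{15 W}{2} - \frac{x^{2}}{6} - \frac{49 - 69 x - 14 x^{2}}{6 \left(-4 + x\right)}$ ($o{\left(x,W \right)} = - \frac{\left(x x + 45 W\right) + \frac{49 - 69 x - 14 x^{2}}{-4 + x}}{6} = - \frac{\left(x^{2} + 45 W\right) + \frac{49 - 69 x - 14 x^{2}}{-4 + x}}{6} = - \frac{x^{2} + 45 W + \frac{49 - 69 x - 14 x^{2}}{-4 + x}}{6} = - \frac{15 W}{2} - \frac{x^{2}}{6} - \frac{49 - 69 x - 14 x^{2}}{6 \left(-4 + x\right)}$)
$\frac{7672}{o{\left(3,91 \right)}} = \frac{7672}{\frac{1}{6} \frac{1}{-4 + 3} \left(-49 + 14 \cdot 3^{2} + 69 \cdot 3 - \left(-4 + 3\right) \left(3^{2} + 45 \cdot 91\right)\right)} = \frac{7672}{\frac{1}{6} \frac{1}{-1} \left(-49 + 14 \cdot 9 + 207 - - (9 + 4095)\right)} = \frac{7672}{\frac{1}{6} \left(-1\right) \left(-49 + 126 + 207 - \left(-1\right) 4104\right)} = \frac{7672}{\frac{1}{6} \left(-1\right) \left(-49 + 126 + 207 + 4104\right)} = \frac{7672}{\frac{1}{6} \left(-1\right) 4388} = \frac{7672}{- \frac{2194}{3}} = 7672 \left(- \frac{3}{2194}\right) = - \frac{11508}{1097}$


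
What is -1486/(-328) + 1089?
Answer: 179339/164 ≈ 1093.5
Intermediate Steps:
-1486/(-328) + 1089 = -1/328*(-1486) + 1089 = 743/164 + 1089 = 179339/164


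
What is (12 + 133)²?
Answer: 21025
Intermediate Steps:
(12 + 133)² = 145² = 21025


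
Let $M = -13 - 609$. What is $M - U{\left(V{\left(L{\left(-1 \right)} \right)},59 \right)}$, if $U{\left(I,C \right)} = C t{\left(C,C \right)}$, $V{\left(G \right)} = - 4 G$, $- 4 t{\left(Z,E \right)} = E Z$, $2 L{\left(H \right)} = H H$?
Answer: $\frac{202891}{4} \approx 50723.0$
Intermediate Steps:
$L{\left(H \right)} = \frac{H^{2}}{2}$ ($L{\left(H \right)} = \frac{H H}{2} = \frac{H^{2}}{2}$)
$t{\left(Z,E \right)} = - \frac{E Z}{4}$
$U{\left(I,C \right)} = - \frac{C^{3}}{4}$ ($U{\left(I,C \right)} = C \left(- \frac{C C}{4}\right) = C \left(- \frac{C^{2}}{4}\right) = - \frac{C^{3}}{4}$)
$M = -622$ ($M = -13 - 609 = -622$)
$M - U{\left(V{\left(L{\left(-1 \right)} \right)},59 \right)} = -622 - - \frac{59^{3}}{4} = -622 - \left(- \frac{1}{4}\right) 205379 = -622 - - \frac{205379}{4} = -622 + \frac{205379}{4} = \frac{202891}{4}$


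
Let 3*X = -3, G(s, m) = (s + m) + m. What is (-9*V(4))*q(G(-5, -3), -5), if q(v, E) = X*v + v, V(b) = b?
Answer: 0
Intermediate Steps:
G(s, m) = s + 2*m (G(s, m) = (m + s) + m = s + 2*m)
X = -1 (X = (⅓)*(-3) = -1)
q(v, E) = 0 (q(v, E) = -v + v = 0)
(-9*V(4))*q(G(-5, -3), -5) = -9*4*0 = -36*0 = 0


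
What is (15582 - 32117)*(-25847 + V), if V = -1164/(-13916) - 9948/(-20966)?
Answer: 15586369891299800/36470357 ≈ 4.2737e+8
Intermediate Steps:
V = 20355099/36470357 (V = -1164*(-1/13916) - 9948*(-1/20966) = 291/3479 + 4974/10483 = 20355099/36470357 ≈ 0.55813)
(15582 - 32117)*(-25847 + V) = (15582 - 32117)*(-25847 + 20355099/36470357) = -16535*(-942628962280/36470357) = 15586369891299800/36470357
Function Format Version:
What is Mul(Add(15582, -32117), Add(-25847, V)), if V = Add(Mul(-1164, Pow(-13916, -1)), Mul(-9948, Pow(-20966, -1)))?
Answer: Rational(15586369891299800, 36470357) ≈ 4.2737e+8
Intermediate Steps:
V = Rational(20355099, 36470357) (V = Add(Mul(-1164, Rational(-1, 13916)), Mul(-9948, Rational(-1, 20966))) = Add(Rational(291, 3479), Rational(4974, 10483)) = Rational(20355099, 36470357) ≈ 0.55813)
Mul(Add(15582, -32117), Add(-25847, V)) = Mul(Add(15582, -32117), Add(-25847, Rational(20355099, 36470357))) = Mul(-16535, Rational(-942628962280, 36470357)) = Rational(15586369891299800, 36470357)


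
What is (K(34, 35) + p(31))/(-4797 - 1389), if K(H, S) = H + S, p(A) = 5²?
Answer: -47/3093 ≈ -0.015196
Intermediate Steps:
p(A) = 25
(K(34, 35) + p(31))/(-4797 - 1389) = ((34 + 35) + 25)/(-4797 - 1389) = (69 + 25)/(-6186) = 94*(-1/6186) = -47/3093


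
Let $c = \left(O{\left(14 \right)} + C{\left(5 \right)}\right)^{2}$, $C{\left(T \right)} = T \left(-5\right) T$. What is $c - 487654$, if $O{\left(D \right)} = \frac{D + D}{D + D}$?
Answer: $-472278$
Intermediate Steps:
$O{\left(D \right)} = 1$ ($O{\left(D \right)} = \frac{2 D}{2 D} = 2 D \frac{1}{2 D} = 1$)
$C{\left(T \right)} = - 5 T^{2}$ ($C{\left(T \right)} = - 5 T T = - 5 T^{2}$)
$c = 15376$ ($c = \left(1 - 5 \cdot 5^{2}\right)^{2} = \left(1 - 125\right)^{2} = \left(-124\right)^{2} = 15376$)
$c - 487654 = 15376 - 487654 = -472278$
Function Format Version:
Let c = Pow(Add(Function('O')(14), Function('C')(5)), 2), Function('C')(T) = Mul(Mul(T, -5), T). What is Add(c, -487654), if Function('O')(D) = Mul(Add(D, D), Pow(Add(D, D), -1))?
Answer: -472278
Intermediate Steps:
Function('O')(D) = 1 (Function('O')(D) = Mul(Mul(2, D), Pow(Mul(2, D), -1)) = Mul(Mul(2, D), Mul(Rational(1, 2), Pow(D, -1))) = 1)
Function('C')(T) = Mul(-5, Pow(T, 2)) (Function('C')(T) = Mul(Mul(-5, T), T) = Mul(-5, Pow(T, 2)))
c = 15376 (c = Pow(Add(1, Mul(-5, Pow(5, 2))), 2) = Pow(Add(1, Mul(-5, 25)), 2) = Pow(Add(1, -125), 2) = Pow(-124, 2) = 15376)
Add(c, -487654) = Add(15376, -487654) = -472278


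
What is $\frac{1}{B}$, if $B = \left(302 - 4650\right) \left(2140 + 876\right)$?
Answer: $- \frac{1}{13113568} \approx -7.6257 \cdot 10^{-8}$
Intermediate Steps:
$B = -13113568$ ($B = \left(-4348\right) 3016 = -13113568$)
$\frac{1}{B} = \frac{1}{-13113568} = - \frac{1}{13113568}$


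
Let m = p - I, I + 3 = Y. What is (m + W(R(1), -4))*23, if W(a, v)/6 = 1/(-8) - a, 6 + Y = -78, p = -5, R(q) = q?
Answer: 6923/4 ≈ 1730.8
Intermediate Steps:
Y = -84 (Y = -6 - 78 = -84)
I = -87 (I = -3 - 84 = -87)
W(a, v) = -¾ - 6*a (W(a, v) = 6*(1/(-8) - a) = 6*(-⅛ - a) = -¾ - 6*a)
m = 82 (m = -5 - 1*(-87) = -5 + 87 = 82)
(m + W(R(1), -4))*23 = (82 + (-¾ - 6*1))*23 = (82 + (-¾ - 6))*23 = (82 - 27/4)*23 = (301/4)*23 = 6923/4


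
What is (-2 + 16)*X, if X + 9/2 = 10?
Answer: 77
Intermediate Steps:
X = 11/2 (X = -9/2 + 10 = 11/2 ≈ 5.5000)
(-2 + 16)*X = (-2 + 16)*(11/2) = 14*(11/2) = 77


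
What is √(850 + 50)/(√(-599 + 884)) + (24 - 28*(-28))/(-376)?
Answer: -101/47 + 2*√285/19 ≈ -0.37189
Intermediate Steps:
√(850 + 50)/(√(-599 + 884)) + (24 - 28*(-28))/(-376) = √900/(√285) + (24 + 784)*(-1/376) = 30*(√285/285) + 808*(-1/376) = 2*√285/19 - 101/47 = -101/47 + 2*√285/19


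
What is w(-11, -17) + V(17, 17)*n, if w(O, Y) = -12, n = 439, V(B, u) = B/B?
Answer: 427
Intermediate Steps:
V(B, u) = 1
w(-11, -17) + V(17, 17)*n = -12 + 1*439 = -12 + 439 = 427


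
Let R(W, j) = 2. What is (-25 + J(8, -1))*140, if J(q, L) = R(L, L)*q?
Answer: -1260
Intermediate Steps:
J(q, L) = 2*q
(-25 + J(8, -1))*140 = (-25 + 2*8)*140 = (-25 + 16)*140 = -9*140 = -1260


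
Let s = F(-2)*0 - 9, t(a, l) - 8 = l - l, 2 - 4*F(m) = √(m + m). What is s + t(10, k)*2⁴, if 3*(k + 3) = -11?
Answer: 119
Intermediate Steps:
k = -20/3 (k = -3 + (⅓)*(-11) = -3 - 11/3 = -20/3 ≈ -6.6667)
F(m) = ½ - √2*√m/4 (F(m) = ½ - √(m + m)/4 = ½ - √2*√m/4)
t(a, l) = 8 (t(a, l) = 8 + (l - l) = 8 + 0 = 8)
s = -9 (s = (½ - √2*√(-2)/4)*0 - 9 = (½ - √2*I*√2/4)*0 - 9 = (½ - I/2)*0 - 9 = 0 - 9 = -9)
s + t(10, k)*2⁴ = -9 + 8*2⁴ = -9 + 8*16 = -9 + 128 = 119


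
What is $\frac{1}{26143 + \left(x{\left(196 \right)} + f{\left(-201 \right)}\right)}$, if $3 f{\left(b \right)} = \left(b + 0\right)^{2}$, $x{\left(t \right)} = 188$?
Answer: $\frac{1}{39798} \approx 2.5127 \cdot 10^{-5}$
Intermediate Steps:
$f{\left(b \right)} = \frac{b^{2}}{3}$ ($f{\left(b \right)} = \frac{\left(b + 0\right)^{2}}{3} = \frac{b^{2}}{3}$)
$\frac{1}{26143 + \left(x{\left(196 \right)} + f{\left(-201 \right)}\right)} = \frac{1}{26143 + \left(188 + \frac{\left(-201\right)^{2}}{3}\right)} = \frac{1}{26143 + \left(188 + \frac{1}{3} \cdot 40401\right)} = \frac{1}{26143 + \left(188 + 13467\right)} = \frac{1}{26143 + 13655} = \frac{1}{39798}$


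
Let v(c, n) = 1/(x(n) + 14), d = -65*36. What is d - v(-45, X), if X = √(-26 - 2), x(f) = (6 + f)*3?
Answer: (-14040*√7 + 74881*I)/(2*(-16*I + 3*√7)) ≈ -2340.0 + 0.012441*I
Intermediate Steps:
x(f) = 18 + 3*f
d = -2340
X = 2*I*√7 (X = √(-28) = 2*I*√7 ≈ 5.2915*I)
v(c, n) = 1/(32 + 3*n) (v(c, n) = 1/((18 + 3*n) + 14) = 1/(32 + 3*n))
d - v(-45, X) = -2340 - 1/(32 + 3*(2*I*√7)) = -2340 - 1/(32 + 6*I*√7)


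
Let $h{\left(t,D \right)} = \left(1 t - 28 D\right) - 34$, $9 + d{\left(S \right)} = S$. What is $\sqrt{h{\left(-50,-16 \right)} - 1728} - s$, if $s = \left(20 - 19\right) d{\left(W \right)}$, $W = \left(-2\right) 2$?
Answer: $13 + 2 i \sqrt{341} \approx 13.0 + 36.932 i$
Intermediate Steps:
$W = -4$
$d{\left(S \right)} = -9 + S$
$h{\left(t,D \right)} = -34 + t - 28 D$ ($h{\left(t,D \right)} = \left(t - 28 D\right) - 34 = -34 + t - 28 D$)
$s = -13$ ($s = \left(20 - 19\right) \left(-9 - 4\right) = 1 \left(-13\right) = -13$)
$\sqrt{h{\left(-50,-16 \right)} - 1728} - s = \sqrt{\left(-34 - 50 - -448\right) - 1728} - -13 = \sqrt{\left(-34 - 50 + 448\right) - 1728} + 13 = \sqrt{364 - 1728} + 13 = \sqrt{-1364} + 13 = 2 i \sqrt{341} + 13 = 13 + 2 i \sqrt{341}$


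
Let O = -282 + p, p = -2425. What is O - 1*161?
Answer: -2868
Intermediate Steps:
O = -2707 (O = -282 - 2425 = -2707)
O - 1*161 = -2707 - 1*161 = -2707 - 161 = -2868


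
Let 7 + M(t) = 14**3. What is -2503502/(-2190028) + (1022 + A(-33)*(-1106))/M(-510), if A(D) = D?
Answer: 6358709681/428150474 ≈ 14.852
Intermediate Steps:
M(t) = 2737 (M(t) = -7 + 14**3 = -7 + 2744 = 2737)
-2503502/(-2190028) + (1022 + A(-33)*(-1106))/M(-510) = -2503502/(-2190028) + (1022 - 33*(-1106))/2737 = -2503502*(-1/2190028) + (1022 + 36498)*(1/2737) = 1251751/1095014 + 37520*(1/2737) = 1251751/1095014 + 5360/391 = 6358709681/428150474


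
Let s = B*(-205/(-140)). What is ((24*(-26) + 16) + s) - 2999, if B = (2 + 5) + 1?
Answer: -25167/7 ≈ -3595.3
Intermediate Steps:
B = 8 (B = 7 + 1 = 8)
s = 82/7 (s = 8*(-205/(-140)) = 8*(-205*(-1/140)) = 8*(41/28) = 82/7 ≈ 11.714)
((24*(-26) + 16) + s) - 2999 = ((24*(-26) + 16) + 82/7) - 2999 = ((-624 + 16) + 82/7) - 2999 = (-608 + 82/7) - 2999 = -4174/7 - 2999 = -25167/7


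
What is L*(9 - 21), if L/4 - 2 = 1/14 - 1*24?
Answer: 7368/7 ≈ 1052.6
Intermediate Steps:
L = -614/7 (L = 8 + 4*(1/14 - 1*24) = 8 + 4*(1/14 - 24) = 8 + 4*(-335/14) = 8 - 670/7 = -614/7 ≈ -87.714)
L*(9 - 21) = -614*(9 - 21)/7 = -614/7*(-12) = 7368/7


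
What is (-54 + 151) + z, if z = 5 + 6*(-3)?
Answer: 84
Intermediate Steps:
z = -13 (z = 5 - 18 = -13)
(-54 + 151) + z = (-54 + 151) - 13 = 97 - 13 = 84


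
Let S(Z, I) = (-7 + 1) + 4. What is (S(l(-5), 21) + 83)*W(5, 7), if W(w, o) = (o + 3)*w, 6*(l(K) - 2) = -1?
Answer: 4050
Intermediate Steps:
l(K) = 11/6 (l(K) = 2 + (1/6)*(-1) = 2 - 1/6 = 11/6)
S(Z, I) = -2 (S(Z, I) = -6 + 4 = -2)
W(w, o) = w*(3 + o) (W(w, o) = (3 + o)*w = w*(3 + o))
(S(l(-5), 21) + 83)*W(5, 7) = (-2 + 83)*(5*(3 + 7)) = 81*(5*10) = 81*50 = 4050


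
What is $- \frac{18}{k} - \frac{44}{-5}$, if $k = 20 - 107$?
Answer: $\frac{1306}{145} \approx 9.0069$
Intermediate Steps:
$k = -87$
$- \frac{18}{k} - \frac{44}{-5} = - \frac{18}{-87} - \frac{44}{-5} = \left(-18\right) \left(- \frac{1}{87}\right) - - \frac{44}{5} = \frac{6}{29} + \frac{44}{5} = \frac{1306}{145}$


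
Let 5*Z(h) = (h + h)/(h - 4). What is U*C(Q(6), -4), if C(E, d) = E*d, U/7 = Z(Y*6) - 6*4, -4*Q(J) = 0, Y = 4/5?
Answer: 0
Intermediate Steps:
Y = 4/5 (Y = 4*(1/5) = 4/5 ≈ 0.80000)
Q(J) = 0 (Q(J) = -1/4*0 = 0)
Z(h) = 2*h/(5*(-4 + h)) (Z(h) = ((h + h)/(h - 4))/5 = ((2*h)/(-4 + h))/5 = (2*h/(-4 + h))/5 = 2*h/(5*(-4 + h)))
U = -756/5 (U = 7*(2*((4/5)*6)/(5*(-4 + (4/5)*6)) - 6*4) = 7*((2/5)*(24/5)/(-4 + 24/5) - 24) = 7*((2/5)*(24/5)/(4/5) - 24) = 7*((2/5)*(24/5)*(5/4) - 24) = 7*(12/5 - 24) = 7*(-108/5) = -756/5 ≈ -151.20)
U*C(Q(6), -4) = -0*(-4) = -756/5*0 = 0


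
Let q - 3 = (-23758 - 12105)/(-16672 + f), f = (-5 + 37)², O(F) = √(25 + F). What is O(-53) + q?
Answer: 82807/15648 + 2*I*√7 ≈ 5.2919 + 5.2915*I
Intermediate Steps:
f = 1024 (f = 32² = 1024)
q = 82807/15648 (q = 3 + (-23758 - 12105)/(-16672 + 1024) = 3 - 35863/(-15648) = 3 - 35863*(-1/15648) = 3 + 35863/15648 = 82807/15648 ≈ 5.2919)
O(-53) + q = √(25 - 53) + 82807/15648 = √(-28) + 82807/15648 = 2*I*√7 + 82807/15648 = 82807/15648 + 2*I*√7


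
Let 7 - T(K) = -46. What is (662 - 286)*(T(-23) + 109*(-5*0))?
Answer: 19928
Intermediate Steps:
T(K) = 53 (T(K) = 7 - 1*(-46) = 7 + 46 = 53)
(662 - 286)*(T(-23) + 109*(-5*0)) = (662 - 286)*(53 + 109*(-5*0)) = 376*(53 + 109*0) = 376*(53 + 0) = 376*53 = 19928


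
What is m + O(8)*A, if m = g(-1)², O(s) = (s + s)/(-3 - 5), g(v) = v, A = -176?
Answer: 353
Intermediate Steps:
O(s) = -s/4 (O(s) = (2*s)/(-8) = (2*s)*(-⅛) = -s/4)
m = 1 (m = (-1)² = 1)
m + O(8)*A = 1 - ¼*8*(-176) = 1 - 2*(-176) = 1 + 352 = 353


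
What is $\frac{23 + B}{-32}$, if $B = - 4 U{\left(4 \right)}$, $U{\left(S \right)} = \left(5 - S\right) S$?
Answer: $- \frac{7}{32} \approx -0.21875$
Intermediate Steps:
$U{\left(S \right)} = S \left(5 - S\right)$
$B = -16$ ($B = - 4 \cdot 4 \left(5 - 4\right) = - 4 \cdot 4 \cdot 1 = \left(-4\right) 4 = -16$)
$\frac{23 + B}{-32} = \frac{23 - 16}{-32} = 7 \left(- \frac{1}{32}\right) = - \frac{7}{32}$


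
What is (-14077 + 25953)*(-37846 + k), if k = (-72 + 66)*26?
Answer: -451311752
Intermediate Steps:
k = -156 (k = -6*26 = -156)
(-14077 + 25953)*(-37846 + k) = (-14077 + 25953)*(-37846 - 156) = 11876*(-38002) = -451311752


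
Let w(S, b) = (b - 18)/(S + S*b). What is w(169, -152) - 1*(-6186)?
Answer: 157860704/25519 ≈ 6186.0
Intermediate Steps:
w(S, b) = (-18 + b)/(S + S*b)
w(169, -152) - 1*(-6186) = (-18 - 152)/(169*(1 - 152)) - 1*(-6186) = (1/169)*(-170)/(-151) + 6186 = (1/169)*(-1/151)*(-170) + 6186 = 170/25519 + 6186 = 157860704/25519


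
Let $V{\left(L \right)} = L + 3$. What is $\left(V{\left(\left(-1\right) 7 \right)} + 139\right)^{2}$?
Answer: $18225$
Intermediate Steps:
$V{\left(L \right)} = 3 + L$
$\left(V{\left(\left(-1\right) 7 \right)} + 139\right)^{2} = \left(\left(3 - 7\right) + 139\right)^{2} = \left(-4 + 139\right)^{2} = 135^{2} = 18225$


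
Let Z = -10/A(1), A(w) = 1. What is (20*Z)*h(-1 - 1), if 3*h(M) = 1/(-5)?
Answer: 40/3 ≈ 13.333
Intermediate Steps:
h(M) = -1/15 (h(M) = (1/3)/(-5) = (1/3)*(-1/5) = -1/15)
Z = -10 (Z = -10/1 = -10*1 = -10)
(20*Z)*h(-1 - 1) = (20*(-10))*(-1/15) = -200*(-1/15) = 40/3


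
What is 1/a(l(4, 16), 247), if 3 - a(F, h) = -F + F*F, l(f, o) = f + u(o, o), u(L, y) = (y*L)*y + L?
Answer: -1/16937337 ≈ -5.9041e-8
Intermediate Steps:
u(L, y) = L + L*y² (u(L, y) = (L*y)*y + L = L*y² + L = L + L*y²)
l(f, o) = f + o*(1 + o²)
a(F, h) = 3 + F - F² (a(F, h) = 3 - (-F + F*F) = 3 - (-F + F²) = 3 - (F² - F) = 3 + (F - F²) = 3 + F - F²)
1/a(l(4, 16), 247) = 1/(3 + (4 + 16 + 16³) - (4 + 16 + 16³)²) = 1/(3 + (4 + 16 + 4096) - (4 + 16 + 4096)²) = 1/(3 + 4116 - 1*4116²) = 1/(3 + 4116 - 1*16941456) = 1/(3 + 4116 - 16941456) = 1/(-16937337) = -1/16937337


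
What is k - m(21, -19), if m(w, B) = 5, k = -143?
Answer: -148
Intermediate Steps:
k - m(21, -19) = -143 - 1*5 = -143 - 5 = -148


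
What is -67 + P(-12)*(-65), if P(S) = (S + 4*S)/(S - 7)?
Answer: -5173/19 ≈ -272.26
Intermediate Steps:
P(S) = 5*S/(-7 + S) (P(S) = (5*S)/(-7 + S) = 5*S/(-7 + S))
-67 + P(-12)*(-65) = -67 + (5*(-12)/(-7 - 12))*(-65) = -67 + (5*(-12)/(-19))*(-65) = -67 + (5*(-12)*(-1/19))*(-65) = -67 + (60/19)*(-65) = -67 - 3900/19 = -5173/19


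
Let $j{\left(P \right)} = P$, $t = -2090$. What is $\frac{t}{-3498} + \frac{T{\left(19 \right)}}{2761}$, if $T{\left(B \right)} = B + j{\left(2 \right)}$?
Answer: $\frac{265634}{438999} \approx 0.60509$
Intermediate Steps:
$T{\left(B \right)} = 2 + B$ ($T{\left(B \right)} = B + 2 = 2 + B$)
$\frac{t}{-3498} + \frac{T{\left(19 \right)}}{2761} = - \frac{2090}{-3498} + \frac{2 + 19}{2761} = \left(-2090\right) \left(- \frac{1}{3498}\right) + 21 \cdot \frac{1}{2761} = \frac{95}{159} + \frac{21}{2761} = \frac{265634}{438999}$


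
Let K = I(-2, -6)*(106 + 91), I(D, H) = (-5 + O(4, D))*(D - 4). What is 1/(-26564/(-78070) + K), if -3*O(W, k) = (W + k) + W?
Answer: 39035/322988872 ≈ 0.00012086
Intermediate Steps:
O(W, k) = -2*W/3 - k/3 (O(W, k) = -((W + k) + W)/3 = -(k + 2*W)/3 = -2*W/3 - k/3)
I(D, H) = (-4 + D)*(-23/3 - D/3) (I(D, H) = (-5 + (-⅔*4 - D/3))*(D - 4) = (-5 + (-8/3 - D/3))*(-4 + D) = (-23/3 - D/3)*(-4 + D) = (-4 + D)*(-23/3 - D/3))
K = 8274 (K = (92/3 - 19/3*(-2) - ⅓*(-2)²)*(106 + 91) = (92/3 + 38/3 - ⅓*4)*197 = (92/3 + 38/3 - 4/3)*197 = 42*197 = 8274)
1/(-26564/(-78070) + K) = 1/(-26564/(-78070) + 8274) = 1/(-26564*(-1/78070) + 8274) = 1/(13282/39035 + 8274) = 1/(322988872/39035) = 39035/322988872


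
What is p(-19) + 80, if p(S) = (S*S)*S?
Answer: -6779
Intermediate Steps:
p(S) = S³ (p(S) = S²*S = S³)
p(-19) + 80 = (-19)³ + 80 = -6859 + 80 = -6779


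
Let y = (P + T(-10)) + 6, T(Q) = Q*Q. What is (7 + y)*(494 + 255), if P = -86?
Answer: 20223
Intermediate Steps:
T(Q) = Q²
y = 20 (y = (-86 + (-10)²) + 6 = (-86 + 100) + 6 = 14 + 6 = 20)
(7 + y)*(494 + 255) = (7 + 20)*(494 + 255) = 27*749 = 20223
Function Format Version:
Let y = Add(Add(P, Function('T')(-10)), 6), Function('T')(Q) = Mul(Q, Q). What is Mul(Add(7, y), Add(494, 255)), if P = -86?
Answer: 20223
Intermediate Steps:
Function('T')(Q) = Pow(Q, 2)
y = 20 (y = Add(Add(-86, Pow(-10, 2)), 6) = Add(Add(-86, 100), 6) = Add(14, 6) = 20)
Mul(Add(7, y), Add(494, 255)) = Mul(Add(7, 20), Add(494, 255)) = Mul(27, 749) = 20223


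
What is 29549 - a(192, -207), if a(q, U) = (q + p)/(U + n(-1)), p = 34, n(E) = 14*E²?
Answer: 5703183/193 ≈ 29550.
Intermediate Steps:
a(q, U) = (34 + q)/(14 + U) (a(q, U) = (q + 34)/(U + 14*(-1)²) = (34 + q)/(U + 14*1) = (34 + q)/(U + 14) = (34 + q)/(14 + U))
29549 - a(192, -207) = 29549 - (34 + 192)/(14 - 207) = 29549 - 226/(-193) = 29549 - (-1)*226/193 = 29549 - 1*(-226/193) = 29549 + 226/193 = 5703183/193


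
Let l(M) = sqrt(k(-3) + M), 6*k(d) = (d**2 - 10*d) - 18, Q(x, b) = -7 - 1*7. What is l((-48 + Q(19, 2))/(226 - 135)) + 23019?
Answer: 23019 + 3*sqrt(10374)/182 ≈ 23021.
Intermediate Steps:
Q(x, b) = -14 (Q(x, b) = -7 - 7 = -14)
k(d) = -3 - 5*d/3 + d**2/6 (k(d) = ((d**2 - 10*d) - 18)/6 = (-18 + d**2 - 10*d)/6 = -3 - 5*d/3 + d**2/6)
l(M) = sqrt(7/2 + M) (l(M) = sqrt((-3 - 5/3*(-3) + (1/6)*(-3)**2) + M) = sqrt((-3 + 5 + (1/6)*9) + M) = sqrt((-3 + 5 + 3/2) + M) = sqrt(7/2 + M))
l((-48 + Q(19, 2))/(226 - 135)) + 23019 = sqrt(14 + 4*((-48 - 14)/(226 - 135)))/2 + 23019 = sqrt(14 + 4*(-62/91))/2 + 23019 = sqrt(14 - 248/91)/2 + 23019 = sqrt(1026/91)/2 + 23019 = (3*sqrt(10374)/91)/2 + 23019 = 3*sqrt(10374)/182 + 23019 = 23019 + 3*sqrt(10374)/182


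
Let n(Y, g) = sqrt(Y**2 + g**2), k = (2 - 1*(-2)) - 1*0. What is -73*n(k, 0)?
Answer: -292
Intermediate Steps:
k = 4 (k = (2 + 2) + 0 = 4 + 0 = 4)
-73*n(k, 0) = -73*sqrt(4**2 + 0**2) = -73*sqrt(16 + 0) = -73*sqrt(16) = -73*4 = -292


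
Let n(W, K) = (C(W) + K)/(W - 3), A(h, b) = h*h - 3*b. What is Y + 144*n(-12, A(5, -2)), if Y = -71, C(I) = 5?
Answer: -2083/5 ≈ -416.60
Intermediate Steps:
A(h, b) = h² - 3*b
n(W, K) = (5 + K)/(-3 + W) (n(W, K) = (5 + K)/(W - 3) = (5 + K)/(-3 + W))
Y + 144*n(-12, A(5, -2)) = -71 + 144*((5 + (5² - 3*(-2)))/(-3 - 12)) = -71 + 144*((5 + (25 + 6))/(-15)) = -71 + 144*(-(5 + 31)/15) = -71 + 144*(-1/15*36) = -71 + 144*(-12/5) = -71 - 1728/5 = -2083/5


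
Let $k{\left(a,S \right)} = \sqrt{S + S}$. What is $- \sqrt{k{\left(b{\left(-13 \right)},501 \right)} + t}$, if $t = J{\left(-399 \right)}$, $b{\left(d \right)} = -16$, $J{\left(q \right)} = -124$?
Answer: $- i \sqrt{124 - \sqrt{1002}} \approx - 9.6097 i$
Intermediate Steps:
$t = -124$
$k{\left(a,S \right)} = \sqrt{2} \sqrt{S}$ ($k{\left(a,S \right)} = \sqrt{2 S} = \sqrt{2} \sqrt{S}$)
$- \sqrt{k{\left(b{\left(-13 \right)},501 \right)} + t} = - \sqrt{\sqrt{2} \sqrt{501} - 124} = - \sqrt{\sqrt{1002} - 124} = - \sqrt{-124 + \sqrt{1002}}$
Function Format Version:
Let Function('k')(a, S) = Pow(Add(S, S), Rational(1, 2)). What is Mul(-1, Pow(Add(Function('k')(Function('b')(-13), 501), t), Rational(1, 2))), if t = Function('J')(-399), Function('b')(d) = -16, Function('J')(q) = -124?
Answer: Mul(-1, I, Pow(Add(124, Mul(-1, Pow(1002, Rational(1, 2)))), Rational(1, 2))) ≈ Mul(-9.6097, I)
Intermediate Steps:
t = -124
Function('k')(a, S) = Mul(Pow(2, Rational(1, 2)), Pow(S, Rational(1, 2))) (Function('k')(a, S) = Pow(Mul(2, S), Rational(1, 2)) = Mul(Pow(2, Rational(1, 2)), Pow(S, Rational(1, 2))))
Mul(-1, Pow(Add(Function('k')(Function('b')(-13), 501), t), Rational(1, 2))) = Mul(-1, Pow(Add(Mul(Pow(2, Rational(1, 2)), Pow(501, Rational(1, 2))), -124), Rational(1, 2))) = Mul(-1, Pow(Add(Pow(1002, Rational(1, 2)), -124), Rational(1, 2))) = Mul(-1, Pow(Add(-124, Pow(1002, Rational(1, 2))), Rational(1, 2)))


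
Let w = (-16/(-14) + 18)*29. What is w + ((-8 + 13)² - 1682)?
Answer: -7713/7 ≈ -1101.9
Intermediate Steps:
w = 3886/7 (w = (-16*(-1/14) + 18)*29 = (8/7 + 18)*29 = (134/7)*29 = 3886/7 ≈ 555.14)
w + ((-8 + 13)² - 1682) = 3886/7 + ((-8 + 13)² - 1682) = 3886/7 + (5² - 1682) = 3886/7 + (25 - 1682) = 3886/7 - 1657 = -7713/7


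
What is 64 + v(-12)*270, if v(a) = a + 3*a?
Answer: -12896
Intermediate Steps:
v(a) = 4*a
64 + v(-12)*270 = 64 + (4*(-12))*270 = 64 - 48*270 = 64 - 12960 = -12896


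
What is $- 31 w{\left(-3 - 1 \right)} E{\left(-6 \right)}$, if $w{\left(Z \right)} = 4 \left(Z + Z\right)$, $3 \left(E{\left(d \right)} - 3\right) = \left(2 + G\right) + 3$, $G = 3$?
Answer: $\frac{16864}{3} \approx 5621.3$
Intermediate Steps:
$E{\left(d \right)} = \frac{17}{3}$ ($E{\left(d \right)} = 3 + \frac{\left(2 + 3\right) + 3}{3} = 3 + \frac{5 + 3}{3} = 3 + \frac{1}{3} \cdot 8 = 3 + \frac{8}{3} = \frac{17}{3}$)
$w{\left(Z \right)} = 8 Z$ ($w{\left(Z \right)} = 4 \cdot 2 Z = 8 Z$)
$- 31 w{\left(-3 - 1 \right)} E{\left(-6 \right)} = - 31 \cdot 8 \left(-3 - 1\right) \frac{17}{3} = - 31 \cdot 8 \left(-4\right) \frac{17}{3} = \left(-31\right) \left(-32\right) \frac{17}{3} = 992 \cdot \frac{17}{3} = \frac{16864}{3}$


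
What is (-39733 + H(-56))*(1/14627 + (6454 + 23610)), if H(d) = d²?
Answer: -16093389083013/14627 ≈ -1.1003e+9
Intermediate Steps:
(-39733 + H(-56))*(1/14627 + (6454 + 23610)) = (-39733 + (-56)²)*(1/14627 + (6454 + 23610)) = (-39733 + 3136)*(1/14627 + 30064) = -36597*439746129/14627 = -16093389083013/14627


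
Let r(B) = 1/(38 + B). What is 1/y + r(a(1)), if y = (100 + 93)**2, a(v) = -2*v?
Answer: 37285/1340964 ≈ 0.027805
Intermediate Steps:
y = 37249 (y = 193**2 = 37249)
1/y + r(a(1)) = 1/37249 + 1/(38 - 2*1) = 1/37249 + 1/(38 - 2) = 1/37249 + 1/36 = 37285/1340964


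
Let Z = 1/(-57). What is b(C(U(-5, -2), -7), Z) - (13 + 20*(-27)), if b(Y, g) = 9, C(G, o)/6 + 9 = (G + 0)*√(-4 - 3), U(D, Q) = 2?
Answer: 536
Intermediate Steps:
Z = -1/57 ≈ -0.017544
C(G, o) = -54 + 6*I*G*√7 (C(G, o) = -54 + 6*((G + 0)*√(-4 - 3)) = -54 + 6*(G*√(-7)) = -54 + 6*(G*(I*√7)) = -54 + 6*(I*G*√7) = -54 + 6*I*G*√7)
b(C(U(-5, -2), -7), Z) - (13 + 20*(-27)) = 9 - (13 + 20*(-27)) = 9 - (13 - 540) = 9 - 1*(-527) = 9 + 527 = 536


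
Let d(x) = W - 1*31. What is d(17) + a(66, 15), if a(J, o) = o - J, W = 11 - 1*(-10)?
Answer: -61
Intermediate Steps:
W = 21 (W = 11 + 10 = 21)
d(x) = -10 (d(x) = 21 - 1*31 = 21 - 31 = -10)
d(17) + a(66, 15) = -10 + (15 - 1*66) = -10 + (15 - 66) = -10 - 51 = -61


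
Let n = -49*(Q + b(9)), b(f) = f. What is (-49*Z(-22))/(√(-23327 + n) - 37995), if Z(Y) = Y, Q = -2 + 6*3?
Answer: -13652870/481214859 - 2156*I*√682/481214859 ≈ -0.028372 - 0.000117*I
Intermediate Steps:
Q = 16 (Q = -2 + 18 = 16)
n = -1225 (n = -49*(16 + 9) = -49*25 = -1225)
(-49*Z(-22))/(√(-23327 + n) - 37995) = (-49*(-22))/(√(-23327 - 1225) - 37995) = 1078/(√(-24552) - 37995) = 1078/(6*I*√682 - 37995) = 1078/(-37995 + 6*I*√682)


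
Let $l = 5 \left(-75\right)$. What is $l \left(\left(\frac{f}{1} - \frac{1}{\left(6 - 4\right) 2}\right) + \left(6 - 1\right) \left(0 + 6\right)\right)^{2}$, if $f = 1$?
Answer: $- \frac{5673375}{16} \approx -3.5459 \cdot 10^{5}$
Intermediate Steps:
$l = -375$
$l \left(\left(\frac{f}{1} - \frac{1}{\left(6 - 4\right) 2}\right) + \left(6 - 1\right) \left(0 + 6\right)\right)^{2} = - 375 \left(\left(1 \cdot 1^{-1} - \frac{1}{\left(6 - 4\right) 2}\right) + \left(6 - 1\right) \left(0 + 6\right)\right)^{2} = - 375 \left(\left(1 \cdot 1 - \frac{1}{2 \cdot 2}\right) + 5 \cdot 6\right)^{2} = - 375 \left(\left(1 - \frac{1}{4}\right) + 30\right)^{2} = - 375 \left(\frac{3}{4} + 30\right)^{2} = - 375 \left(\frac{123}{4}\right)^{2} = \left(-375\right) \frac{15129}{16} = - \frac{5673375}{16}$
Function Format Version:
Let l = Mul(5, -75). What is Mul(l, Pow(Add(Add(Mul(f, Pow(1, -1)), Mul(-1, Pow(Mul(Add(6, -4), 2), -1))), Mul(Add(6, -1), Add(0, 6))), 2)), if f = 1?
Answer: Rational(-5673375, 16) ≈ -3.5459e+5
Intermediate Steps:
l = -375
Mul(l, Pow(Add(Add(Mul(f, Pow(1, -1)), Mul(-1, Pow(Mul(Add(6, -4), 2), -1))), Mul(Add(6, -1), Add(0, 6))), 2)) = Mul(-375, Pow(Add(Add(Mul(1, Pow(1, -1)), Mul(-1, Pow(Mul(Add(6, -4), 2), -1))), Mul(Add(6, -1), Add(0, 6))), 2)) = Mul(-375, Pow(Add(Add(Mul(1, 1), Mul(-1, Pow(Mul(2, 2), -1))), Mul(5, 6)), 2)) = Mul(-375, Pow(Add(Add(1, Mul(-1, Pow(4, -1))), 30), 2)) = Mul(-375, Pow(Add(Add(1, Mul(-1, Rational(1, 4))), 30), 2)) = Mul(-375, Pow(Add(Add(1, Rational(-1, 4)), 30), 2)) = Mul(-375, Pow(Add(Rational(3, 4), 30), 2)) = Mul(-375, Pow(Rational(123, 4), 2)) = Mul(-375, Rational(15129, 16)) = Rational(-5673375, 16)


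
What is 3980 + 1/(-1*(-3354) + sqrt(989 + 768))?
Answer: 44765288174/11247559 - sqrt(1757)/11247559 ≈ 3980.0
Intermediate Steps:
3980 + 1/(-1*(-3354) + sqrt(989 + 768)) = 3980 + 1/(3354 + sqrt(1757))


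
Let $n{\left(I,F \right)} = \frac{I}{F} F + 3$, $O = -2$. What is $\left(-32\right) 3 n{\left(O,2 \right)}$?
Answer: $-96$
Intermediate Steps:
$n{\left(I,F \right)} = 3 + I$ ($n{\left(I,F \right)} = \frac{I}{F} F + 3 = I + 3 = 3 + I$)
$\left(-32\right) 3 n{\left(O,2 \right)} = \left(-32\right) 3 \left(3 - 2\right) = \left(-96\right) 1 = -96$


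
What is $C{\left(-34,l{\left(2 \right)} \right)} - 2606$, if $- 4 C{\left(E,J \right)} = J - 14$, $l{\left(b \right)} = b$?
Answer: $-2603$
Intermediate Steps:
$C{\left(E,J \right)} = \frac{7}{2} - \frac{J}{4}$ ($C{\left(E,J \right)} = - \frac{J - 14}{4} = - \frac{-14 + J}{4} = \frac{7}{2} - \frac{J}{4}$)
$C{\left(-34,l{\left(2 \right)} \right)} - 2606 = \left(\frac{7}{2} - \frac{1}{2}\right) - 2606 = 3 - 2606 = -2603$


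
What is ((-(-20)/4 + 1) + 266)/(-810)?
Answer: -136/405 ≈ -0.33580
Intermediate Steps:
((-(-20)/4 + 1) + 266)/(-810) = ((-(-20)/4 + 1) + 266)*(-1/810) = ((-4*(-5/4) + 1) + 266)*(-1/810) = ((5 + 1) + 266)*(-1/810) = (6 + 266)*(-1/810) = 272*(-1/810) = -136/405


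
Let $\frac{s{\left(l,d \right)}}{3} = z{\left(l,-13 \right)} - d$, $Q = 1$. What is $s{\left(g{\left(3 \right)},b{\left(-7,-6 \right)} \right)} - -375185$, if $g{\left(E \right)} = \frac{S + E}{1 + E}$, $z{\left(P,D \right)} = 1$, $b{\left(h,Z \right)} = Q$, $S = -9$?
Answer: $375185$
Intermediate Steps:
$b{\left(h,Z \right)} = 1$
$g{\left(E \right)} = \frac{-9 + E}{1 + E}$
$s{\left(l,d \right)} = 3 - 3 d$ ($s{\left(l,d \right)} = 3 \left(1 - d\right) = 3 - 3 d$)
$s{\left(g{\left(3 \right)},b{\left(-7,-6 \right)} \right)} - -375185 = \left(3 - 3\right) - -375185 = \left(3 - 3\right) + 375185 = 0 + 375185 = 375185$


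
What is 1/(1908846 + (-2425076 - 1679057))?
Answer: -1/2195287 ≈ -4.5552e-7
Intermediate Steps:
1/(1908846 + (-2425076 - 1679057)) = 1/(1908846 - 4104133) = 1/(-2195287) = -1/2195287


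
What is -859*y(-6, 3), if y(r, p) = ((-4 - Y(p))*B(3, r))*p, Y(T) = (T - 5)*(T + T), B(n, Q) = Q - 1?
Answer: 144312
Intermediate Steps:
B(n, Q) = -1 + Q
Y(T) = 2*T*(-5 + T) (Y(T) = (-5 + T)*(2*T) = 2*T*(-5 + T))
y(r, p) = p*(-1 + r)*(-4 - 2*p*(-5 + p)) (y(r, p) = ((-4 - 2*p*(-5 + p))*(-1 + r))*p = ((-1 + r)*(-4 - 2*p*(-5 + p)))*p = p*(-1 + r)*(-4 - 2*p*(-5 + p)))
-859*y(-6, 3) = -(-1718)*3*(-1 - 6)*(2 + 3*(-5 + 3)) = -(-1718)*3*(-7)*(2 + 3*(-2)) = -(-1718)*3*(-7)*(2 - 6) = -(-1718)*3*(-7)*(-4) = -859*(-168) = 144312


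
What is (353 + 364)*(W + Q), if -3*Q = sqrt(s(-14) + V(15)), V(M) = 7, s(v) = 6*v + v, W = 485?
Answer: 347745 - 239*I*sqrt(91) ≈ 3.4775e+5 - 2279.9*I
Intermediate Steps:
s(v) = 7*v
Q = -I*sqrt(91)/3 (Q = -sqrt(7*(-14) + 7)/3 = -sqrt(-98 + 7)/3 = -I*sqrt(91)/3 ≈ -3.1798*I)
(353 + 364)*(W + Q) = (353 + 364)*(485 - I*sqrt(91)/3) = 717*(485 - I*sqrt(91)/3) = 347745 - 239*I*sqrt(91)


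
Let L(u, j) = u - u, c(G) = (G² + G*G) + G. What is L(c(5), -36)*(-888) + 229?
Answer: 229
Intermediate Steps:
c(G) = G + 2*G² (c(G) = (G² + G²) + G = 2*G² + G = G + 2*G²)
L(u, j) = 0
L(c(5), -36)*(-888) + 229 = 0*(-888) + 229 = 0 + 229 = 229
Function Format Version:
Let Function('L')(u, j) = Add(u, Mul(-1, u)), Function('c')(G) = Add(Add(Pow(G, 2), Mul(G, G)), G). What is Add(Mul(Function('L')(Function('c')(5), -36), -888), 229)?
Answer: 229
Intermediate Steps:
Function('c')(G) = Add(G, Mul(2, Pow(G, 2))) (Function('c')(G) = Add(Add(Pow(G, 2), Pow(G, 2)), G) = Add(Mul(2, Pow(G, 2)), G) = Add(G, Mul(2, Pow(G, 2))))
Function('L')(u, j) = 0
Add(Mul(Function('L')(Function('c')(5), -36), -888), 229) = Add(Mul(0, -888), 229) = Add(0, 229) = 229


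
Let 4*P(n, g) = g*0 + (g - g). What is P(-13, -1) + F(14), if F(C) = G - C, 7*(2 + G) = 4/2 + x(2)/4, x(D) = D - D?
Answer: -110/7 ≈ -15.714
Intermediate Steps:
P(n, g) = 0 (P(n, g) = (g*0 + (g - g))/4 = (0 + 0)/4 = (¼)*0 = 0)
x(D) = 0
G = -12/7 (G = -2 + (4/2 + 0/4)/7 = -2 + (4*(½) + 0*(¼))/7 = -2 + (2 + 0)/7 = -2 + (⅐)*2 = -2 + 2/7 = -12/7 ≈ -1.7143)
F(C) = -12/7 - C
P(-13, -1) + F(14) = 0 + (-12/7 - 1*14) = 0 + (-12/7 - 14) = 0 - 110/7 = -110/7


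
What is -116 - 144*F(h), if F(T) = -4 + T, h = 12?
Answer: -1268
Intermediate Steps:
-116 - 144*F(h) = -116 - 144*(-4 + 12) = -116 - 144*8 = -116 - 1152 = -1268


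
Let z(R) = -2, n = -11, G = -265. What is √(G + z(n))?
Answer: I*√267 ≈ 16.34*I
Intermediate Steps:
√(G + z(n)) = √(-265 - 2) = √(-267) = I*√267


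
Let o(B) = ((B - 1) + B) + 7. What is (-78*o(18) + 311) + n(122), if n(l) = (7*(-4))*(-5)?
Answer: -2825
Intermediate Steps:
o(B) = 6 + 2*B (o(B) = ((-1 + B) + B) + 7 = (-1 + 2*B) + 7 = 6 + 2*B)
n(l) = 140 (n(l) = -28*(-5) = 140)
(-78*o(18) + 311) + n(122) = (-78*(6 + 2*18) + 311) + 140 = (-78*(6 + 36) + 311) + 140 = (-78*42 + 311) + 140 = (-3276 + 311) + 140 = -2965 + 140 = -2825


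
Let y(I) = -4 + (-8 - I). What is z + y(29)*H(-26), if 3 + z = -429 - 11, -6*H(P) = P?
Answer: -1862/3 ≈ -620.67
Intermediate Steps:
H(P) = -P/6
z = -443 (z = -3 + (-429 - 11) = -3 - 440 = -443)
y(I) = -12 - I
z + y(29)*H(-26) = -443 + (-12 - 1*29)*(-⅙*(-26)) = -443 + (-12 - 29)*(13/3) = -443 - 41*13/3 = -443 - 533/3 = -1862/3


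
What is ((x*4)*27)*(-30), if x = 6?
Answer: -19440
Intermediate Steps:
((x*4)*27)*(-30) = ((6*4)*27)*(-30) = (24*27)*(-30) = 648*(-30) = -19440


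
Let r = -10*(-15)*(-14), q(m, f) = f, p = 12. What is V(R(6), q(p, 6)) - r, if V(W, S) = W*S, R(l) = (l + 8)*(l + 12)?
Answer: 3612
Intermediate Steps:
R(l) = (8 + l)*(12 + l)
V(W, S) = S*W
r = -2100 (r = 150*(-14) = -2100)
V(R(6), q(p, 6)) - r = 6*(96 + 6² + 20*6) - 1*(-2100) = 6*(96 + 36 + 120) + 2100 = 6*252 + 2100 = 1512 + 2100 = 3612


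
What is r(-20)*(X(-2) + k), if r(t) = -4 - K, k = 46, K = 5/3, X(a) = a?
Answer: -748/3 ≈ -249.33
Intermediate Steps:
K = 5/3 (K = 5*(1/3) = 5/3 ≈ 1.6667)
r(t) = -17/3 (r(t) = -4 - 1*5/3 = -4 - 5/3 = -17/3)
r(-20)*(X(-2) + k) = -17*(-2 + 46)/3 = -17/3*44 = -748/3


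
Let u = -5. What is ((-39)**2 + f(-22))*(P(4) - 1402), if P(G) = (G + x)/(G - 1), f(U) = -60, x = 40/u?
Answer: -2050270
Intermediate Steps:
x = -8 (x = 40/(-5) = 40*(-1/5) = -8)
P(G) = (-8 + G)/(-1 + G) (P(G) = (G - 8)/(G - 1) = (-8 + G)/(-1 + G))
((-39)**2 + f(-22))*(P(4) - 1402) = ((-39)**2 - 60)*((-8 + 4)/(-1 + 4) - 1402) = (1521 - 60)*(-4/3 - 1402) = 1461*((1/3)*(-4) - 1402) = 1461*(-4/3 - 1402) = 1461*(-4210/3) = -2050270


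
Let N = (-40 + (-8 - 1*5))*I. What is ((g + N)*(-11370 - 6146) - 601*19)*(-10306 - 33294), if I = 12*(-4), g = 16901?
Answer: 14850597700400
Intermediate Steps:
I = -48
N = 2544 (N = (-40 + (-8 - 1*5))*(-48) = (-40 + (-8 - 5))*(-48) = (-40 - 13)*(-48) = -53*(-48) = 2544)
((g + N)*(-11370 - 6146) - 601*19)*(-10306 - 33294) = ((16901 + 2544)*(-11370 - 6146) - 601*19)*(-10306 - 33294) = (19445*(-17516) - 11419)*(-43600) = (-340598620 - 11419)*(-43600) = -340610039*(-43600) = 14850597700400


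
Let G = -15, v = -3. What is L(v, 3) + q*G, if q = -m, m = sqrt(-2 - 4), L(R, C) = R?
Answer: -3 + 15*I*sqrt(6) ≈ -3.0 + 36.742*I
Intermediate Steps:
m = I*sqrt(6) (m = sqrt(-6) = I*sqrt(6) ≈ 2.4495*I)
q = -I*sqrt(6) ≈ -2.4495*I
L(v, 3) + q*G = -3 - I*sqrt(6)*(-15) = -3 + 15*I*sqrt(6)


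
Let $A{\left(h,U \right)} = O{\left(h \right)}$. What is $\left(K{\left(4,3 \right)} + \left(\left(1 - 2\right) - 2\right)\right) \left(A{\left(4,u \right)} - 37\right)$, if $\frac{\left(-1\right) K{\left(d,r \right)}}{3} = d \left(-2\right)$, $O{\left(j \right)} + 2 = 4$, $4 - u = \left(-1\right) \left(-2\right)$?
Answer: $-735$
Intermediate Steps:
$u = 2$ ($u = 4 - \left(-1\right) \left(-2\right) = 4 - 2 = 2$)
$O{\left(j \right)} = 2$ ($O{\left(j \right)} = -2 + 4 = 2$)
$A{\left(h,U \right)} = 2$
$K{\left(d,r \right)} = 6 d$ ($K{\left(d,r \right)} = - 3 d \left(-2\right) = - 3 \left(- 2 d\right) = 6 d$)
$\left(K{\left(4,3 \right)} + \left(\left(1 - 2\right) - 2\right)\right) \left(A{\left(4,u \right)} - 37\right) = \left(6 \cdot 4 + \left(\left(1 - 2\right) - 2\right)\right) \left(2 - 37\right) = \left(24 - 3\right) \left(-35\right) = 21 \left(-35\right) = -735$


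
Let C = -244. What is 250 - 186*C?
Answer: 45634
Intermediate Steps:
250 - 186*C = 250 - 186*(-244) = 250 + 45384 = 45634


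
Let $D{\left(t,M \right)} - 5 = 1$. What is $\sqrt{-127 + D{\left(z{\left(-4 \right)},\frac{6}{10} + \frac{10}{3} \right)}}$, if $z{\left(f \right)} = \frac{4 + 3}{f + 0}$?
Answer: $11 i \approx 11.0 i$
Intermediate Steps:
$z{\left(f \right)} = \frac{7}{f}$
$D{\left(t,M \right)} = 6$ ($D{\left(t,M \right)} = 5 + 1 = 6$)
$\sqrt{-127 + D{\left(z{\left(-4 \right)},\frac{6}{10} + \frac{10}{3} \right)}} = \sqrt{-127 + 6} = \sqrt{-121} = 11 i$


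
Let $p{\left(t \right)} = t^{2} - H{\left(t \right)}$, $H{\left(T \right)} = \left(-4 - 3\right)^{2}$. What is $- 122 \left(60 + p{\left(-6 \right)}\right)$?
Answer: $-5734$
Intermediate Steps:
$H{\left(T \right)} = 49$ ($H{\left(T \right)} = \left(-7\right)^{2} = 49$)
$p{\left(t \right)} = -49 + t^{2}$ ($p{\left(t \right)} = t^{2} - 49 = -49 + t^{2}$)
$- 122 \left(60 + p{\left(-6 \right)}\right) = - 122 \left(60 - \left(49 - \left(-6\right)^{2}\right)\right) = - 122 \left(60 + \left(-49 + 36\right)\right) = - 122 \left(60 - 13\right) = \left(-122\right) 47 = -5734$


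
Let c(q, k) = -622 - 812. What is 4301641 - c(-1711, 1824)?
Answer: 4303075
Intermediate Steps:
c(q, k) = -1434
4301641 - c(-1711, 1824) = 4301641 - 1*(-1434) = 4301641 + 1434 = 4303075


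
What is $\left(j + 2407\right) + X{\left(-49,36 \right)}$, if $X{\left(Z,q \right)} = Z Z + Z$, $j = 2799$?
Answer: $7558$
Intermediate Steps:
$X{\left(Z,q \right)} = Z + Z^{2}$ ($X{\left(Z,q \right)} = Z^{2} + Z = Z + Z^{2}$)
$\left(j + 2407\right) + X{\left(-49,36 \right)} = \left(2799 + 2407\right) - 49 \left(1 - 49\right) = 5206 - -2352 = 5206 + 2352 = 7558$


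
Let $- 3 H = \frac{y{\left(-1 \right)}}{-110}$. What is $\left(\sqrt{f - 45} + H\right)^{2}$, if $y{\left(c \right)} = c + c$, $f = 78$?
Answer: $\frac{898426}{27225} - \frac{2 \sqrt{33}}{165} \approx 32.93$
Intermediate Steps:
$y{\left(c \right)} = 2 c$
$H = - \frac{1}{165}$ ($H = - \frac{2 \left(-1\right) \frac{1}{-110}}{3} = - \frac{\left(-2\right) \left(- \frac{1}{110}\right)}{3} = \left(- \frac{1}{3}\right) \frac{1}{55} = - \frac{1}{165} \approx -0.0060606$)
$\left(\sqrt{f - 45} + H\right)^{2} = \left(\sqrt{78 - 45} - \frac{1}{165}\right)^{2} = \left(\sqrt{33} - \frac{1}{165}\right)^{2} = \left(- \frac{1}{165} + \sqrt{33}\right)^{2}$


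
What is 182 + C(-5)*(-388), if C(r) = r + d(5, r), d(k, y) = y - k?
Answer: 6002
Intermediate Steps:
C(r) = -5 + 2*r (C(r) = r + (r - 1*5) = r + (r - 5) = r + (-5 + r) = -5 + 2*r)
182 + C(-5)*(-388) = 182 + (-5 + 2*(-5))*(-388) = 182 + (-5 - 10)*(-388) = 182 - 15*(-388) = 182 + 5820 = 6002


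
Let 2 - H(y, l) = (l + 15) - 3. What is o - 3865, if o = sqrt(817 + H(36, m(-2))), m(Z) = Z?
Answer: -3865 + sqrt(809) ≈ -3836.6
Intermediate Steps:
H(y, l) = -10 - l (H(y, l) = 2 - ((l + 15) - 3) = 2 - ((15 + l) - 3) = 2 - (12 + l) = 2 + (-12 - l) = -10 - l)
o = sqrt(809) (o = sqrt(817 + (-10 - 1*(-2))) = sqrt(817 + (-10 + 2)) = sqrt(817 - 8) = sqrt(809) ≈ 28.443)
o - 3865 = sqrt(809) - 3865 = -3865 + sqrt(809)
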